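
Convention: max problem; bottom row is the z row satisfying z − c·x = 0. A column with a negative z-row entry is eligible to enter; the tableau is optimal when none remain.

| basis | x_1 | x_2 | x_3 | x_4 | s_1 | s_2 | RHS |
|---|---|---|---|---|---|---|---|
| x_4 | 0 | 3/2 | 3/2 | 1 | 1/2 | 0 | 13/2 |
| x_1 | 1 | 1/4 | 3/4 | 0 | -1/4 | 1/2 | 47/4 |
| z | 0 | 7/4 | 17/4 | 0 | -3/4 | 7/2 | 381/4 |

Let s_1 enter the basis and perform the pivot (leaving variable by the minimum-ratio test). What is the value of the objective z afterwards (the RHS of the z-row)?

Ratio test on column s_1 — row 1: (13/2)/(1/2) = 13; row 2: entry -1/4 ≤ 0. Minimum is 13 at row 1 (x_4 leaves); pivot element 1/2.
Pivot on row 1; the z-row RHS becomes 381/4 − (-3/4)·13 = 105.

105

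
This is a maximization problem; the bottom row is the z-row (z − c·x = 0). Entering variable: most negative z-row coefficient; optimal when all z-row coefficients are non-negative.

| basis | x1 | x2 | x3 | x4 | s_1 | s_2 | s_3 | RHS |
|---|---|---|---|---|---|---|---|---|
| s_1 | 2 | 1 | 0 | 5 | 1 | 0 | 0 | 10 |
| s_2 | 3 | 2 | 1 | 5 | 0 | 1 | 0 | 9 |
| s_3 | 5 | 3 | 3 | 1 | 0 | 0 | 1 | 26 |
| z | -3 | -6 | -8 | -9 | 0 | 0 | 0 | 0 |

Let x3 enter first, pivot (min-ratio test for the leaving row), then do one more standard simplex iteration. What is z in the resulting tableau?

977/14

Ratio test on column x3 — row 1: entry 0 ≤ 0; row 2: 9/1 = 9; row 3: 26/3 = 26/3. Minimum is 26/3 at row 3 (s_3 leaves); pivot element 3.
Pivot on row 3; the z-row RHS becomes 0 − (-8)·(26/3) = 208/3.
Next entering variable (most negative z-row entry -19/3): x4.
Ratio test on column x4 — row 1: 10/5 = 2; row 2: (1/3)/(14/3) = 1/14; row 3: (26/3)/(1/3) = 26. Minimum is 1/14 at row 2 (s_2 leaves); pivot element 14/3.
After the second pivot the z-row RHS is 208/3 − (-19/3)·(1/14) = 977/14.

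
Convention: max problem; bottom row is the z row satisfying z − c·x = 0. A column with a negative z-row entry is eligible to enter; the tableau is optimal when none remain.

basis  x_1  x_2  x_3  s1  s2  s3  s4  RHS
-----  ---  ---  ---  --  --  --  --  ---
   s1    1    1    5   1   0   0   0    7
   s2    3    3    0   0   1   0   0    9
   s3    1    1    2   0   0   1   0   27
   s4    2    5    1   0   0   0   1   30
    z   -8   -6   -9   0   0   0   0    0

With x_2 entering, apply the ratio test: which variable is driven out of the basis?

Column x_2 entries and ratios — s1: 7/1 = 7; s2: 9/3 = 3; s3: 27/1 = 27; s4: 30/5 = 6.
Smallest ratio is 3 in the row of s2, so s2 leaves.

s2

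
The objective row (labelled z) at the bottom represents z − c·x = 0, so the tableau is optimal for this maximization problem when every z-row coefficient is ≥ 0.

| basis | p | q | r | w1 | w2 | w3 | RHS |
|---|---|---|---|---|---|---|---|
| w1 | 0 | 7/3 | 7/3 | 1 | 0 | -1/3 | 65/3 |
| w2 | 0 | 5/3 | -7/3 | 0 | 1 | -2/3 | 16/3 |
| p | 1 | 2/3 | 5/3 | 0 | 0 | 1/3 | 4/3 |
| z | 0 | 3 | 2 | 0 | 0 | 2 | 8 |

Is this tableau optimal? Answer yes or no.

Every z-row coefficient is ≥ 0, so the tableau is optimal.

yes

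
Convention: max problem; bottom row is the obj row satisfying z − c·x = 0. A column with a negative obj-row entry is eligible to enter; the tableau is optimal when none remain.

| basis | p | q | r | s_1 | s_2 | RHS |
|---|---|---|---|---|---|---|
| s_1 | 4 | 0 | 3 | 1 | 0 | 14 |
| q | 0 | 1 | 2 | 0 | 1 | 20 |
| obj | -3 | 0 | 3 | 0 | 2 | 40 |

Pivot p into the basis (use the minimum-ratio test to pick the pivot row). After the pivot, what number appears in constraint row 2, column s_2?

Ratio test on column p — row 1: 14/4 = 7/2; row 2: entry 0 ≤ 0. Minimum is 7/2 at row 1 (s_1 leaves); pivot element 4.
Divide row 1 by 4; eliminate column p from the other rows.
Row 2 update in column s_2: 1 − 0·0 = 1.

1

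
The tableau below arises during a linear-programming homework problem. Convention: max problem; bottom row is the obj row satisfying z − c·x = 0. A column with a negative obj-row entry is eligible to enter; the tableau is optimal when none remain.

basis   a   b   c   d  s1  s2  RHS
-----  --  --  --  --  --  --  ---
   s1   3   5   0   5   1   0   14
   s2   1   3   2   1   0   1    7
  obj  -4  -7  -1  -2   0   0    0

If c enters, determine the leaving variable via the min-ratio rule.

s2

Column c entries and ratios — s1: 0 ≤ 0, skip; s2: 7/2 = 7/2.
Smallest ratio is 7/2 in the row of s2, so s2 leaves.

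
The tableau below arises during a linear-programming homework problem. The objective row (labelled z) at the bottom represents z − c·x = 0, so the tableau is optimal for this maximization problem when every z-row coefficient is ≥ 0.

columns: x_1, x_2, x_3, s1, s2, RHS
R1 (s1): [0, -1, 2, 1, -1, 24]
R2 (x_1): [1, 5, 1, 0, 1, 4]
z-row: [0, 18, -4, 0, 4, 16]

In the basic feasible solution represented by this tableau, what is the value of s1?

s1 is basic (row 1); its value is the RHS of that row, 24.

24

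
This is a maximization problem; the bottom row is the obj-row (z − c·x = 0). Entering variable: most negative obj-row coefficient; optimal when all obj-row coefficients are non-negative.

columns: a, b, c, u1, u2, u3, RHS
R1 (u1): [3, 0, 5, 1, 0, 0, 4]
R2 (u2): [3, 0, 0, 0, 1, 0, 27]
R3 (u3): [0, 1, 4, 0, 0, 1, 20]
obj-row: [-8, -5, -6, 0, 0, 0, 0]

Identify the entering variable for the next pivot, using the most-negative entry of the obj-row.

a

Negative obj-row entries: a: -8, b: -5, c: -6.
The most negative is -8 in column a, so a enters.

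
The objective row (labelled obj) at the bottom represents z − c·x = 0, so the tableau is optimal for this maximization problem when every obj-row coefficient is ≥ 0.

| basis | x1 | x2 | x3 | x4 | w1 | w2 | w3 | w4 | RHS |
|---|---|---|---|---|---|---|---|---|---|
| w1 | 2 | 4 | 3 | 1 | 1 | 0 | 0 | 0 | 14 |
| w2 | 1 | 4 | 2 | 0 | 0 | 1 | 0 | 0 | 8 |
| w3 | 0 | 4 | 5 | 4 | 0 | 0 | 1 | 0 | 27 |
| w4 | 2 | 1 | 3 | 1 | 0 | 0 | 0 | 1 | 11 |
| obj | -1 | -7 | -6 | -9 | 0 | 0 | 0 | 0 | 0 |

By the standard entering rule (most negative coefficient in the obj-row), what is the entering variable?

x4

Negative obj-row entries: x1: -1, x2: -7, x3: -6, x4: -9.
The most negative is -9 in column x4, so x4 enters.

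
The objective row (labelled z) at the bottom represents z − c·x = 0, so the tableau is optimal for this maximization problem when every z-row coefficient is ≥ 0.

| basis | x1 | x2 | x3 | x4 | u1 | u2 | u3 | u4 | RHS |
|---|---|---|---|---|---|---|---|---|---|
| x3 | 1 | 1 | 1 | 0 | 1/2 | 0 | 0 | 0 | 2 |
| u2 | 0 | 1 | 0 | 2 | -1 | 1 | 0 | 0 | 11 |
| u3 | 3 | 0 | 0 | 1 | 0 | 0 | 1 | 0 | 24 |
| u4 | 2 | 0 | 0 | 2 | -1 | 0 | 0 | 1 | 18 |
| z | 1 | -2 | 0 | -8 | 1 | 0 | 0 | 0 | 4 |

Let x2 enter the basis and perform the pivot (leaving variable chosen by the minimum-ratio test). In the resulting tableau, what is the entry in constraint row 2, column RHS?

Ratio test on column x2 — row 1: 2/1 = 2; row 2: 11/1 = 11; row 3: entry 0 ≤ 0; row 4: entry 0 ≤ 0. Minimum is 2 at row 1 (x3 leaves); pivot element 1.
Divide row 1 by 1; eliminate column x2 from the other rows.
Row 2 update in column RHS: 11 − 1·2 = 9.

9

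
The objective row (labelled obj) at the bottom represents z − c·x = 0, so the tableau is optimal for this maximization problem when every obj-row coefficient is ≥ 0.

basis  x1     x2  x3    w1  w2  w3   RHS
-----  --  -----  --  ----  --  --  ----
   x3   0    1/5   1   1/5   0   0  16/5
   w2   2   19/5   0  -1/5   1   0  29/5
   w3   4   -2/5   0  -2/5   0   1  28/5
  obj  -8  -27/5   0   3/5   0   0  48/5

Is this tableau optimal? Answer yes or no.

no

The obj-row has a negative entry -8 in column x1, so it is not optimal.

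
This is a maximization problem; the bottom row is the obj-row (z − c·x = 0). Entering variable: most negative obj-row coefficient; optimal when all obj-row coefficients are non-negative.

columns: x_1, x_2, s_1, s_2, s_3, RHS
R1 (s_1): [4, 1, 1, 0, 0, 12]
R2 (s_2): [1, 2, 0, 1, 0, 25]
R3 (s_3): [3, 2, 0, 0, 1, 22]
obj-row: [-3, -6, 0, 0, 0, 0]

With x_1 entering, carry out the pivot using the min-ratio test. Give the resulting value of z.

9

Ratio test on column x_1 — row 1: 12/4 = 3; row 2: 25/1 = 25; row 3: 22/3 = 22/3. Minimum is 3 at row 1 (s_1 leaves); pivot element 4.
Pivot on row 1; the obj-row RHS becomes 0 − (-3)·3 = 9.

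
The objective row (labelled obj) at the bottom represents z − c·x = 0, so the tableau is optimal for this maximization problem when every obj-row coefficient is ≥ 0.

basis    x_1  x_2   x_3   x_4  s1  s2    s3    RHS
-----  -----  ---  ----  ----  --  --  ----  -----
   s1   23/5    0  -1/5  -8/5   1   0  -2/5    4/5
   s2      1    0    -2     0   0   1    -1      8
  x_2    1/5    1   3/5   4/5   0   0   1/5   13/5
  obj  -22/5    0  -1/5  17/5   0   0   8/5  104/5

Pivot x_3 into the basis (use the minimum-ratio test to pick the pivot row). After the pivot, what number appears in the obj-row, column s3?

Ratio test on column x_3 — row 1: entry -1/5 ≤ 0; row 2: entry -2 ≤ 0; row 3: (13/5)/(3/5) = 13/3. Minimum is 13/3 at row 3 (x_2 leaves); pivot element 3/5.
Divide row 3 by 3/5; eliminate column x_3 from the other rows.
obj-row update in column s3: 8/5 − (-1/5)·(1/3) = 5/3.

5/3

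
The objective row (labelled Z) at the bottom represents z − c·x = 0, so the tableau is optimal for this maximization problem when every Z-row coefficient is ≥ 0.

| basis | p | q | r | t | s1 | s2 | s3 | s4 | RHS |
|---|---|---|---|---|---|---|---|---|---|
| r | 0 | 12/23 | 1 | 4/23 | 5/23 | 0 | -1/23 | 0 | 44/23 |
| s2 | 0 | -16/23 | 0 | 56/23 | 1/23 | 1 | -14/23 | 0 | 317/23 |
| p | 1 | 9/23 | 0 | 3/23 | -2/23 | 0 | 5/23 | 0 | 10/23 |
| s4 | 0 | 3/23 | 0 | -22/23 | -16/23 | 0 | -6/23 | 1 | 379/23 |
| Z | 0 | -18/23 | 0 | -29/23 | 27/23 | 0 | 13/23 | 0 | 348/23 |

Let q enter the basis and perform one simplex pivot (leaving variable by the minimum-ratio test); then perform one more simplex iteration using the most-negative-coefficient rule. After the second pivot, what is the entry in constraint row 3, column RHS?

Ratio test on column q — row 1: (44/23)/(12/23) = 11/3; row 2: entry -16/23 ≤ 0; row 3: (10/23)/(9/23) = 10/9; row 4: (379/23)/(3/23) = 379/3. Minimum is 10/9 at row 3 (p leaves); pivot element 9/23.
Divide row 3 by 9/23; eliminate column q from the other rows.
Second iteration: most negative Z-row entry is -1 in column t, so t enters.
Ratio test on column t — row 1: entry 0 ≤ 0; row 2: (131/9)/(8/3) = 131/24; row 3: (10/9)/(1/3) = 10/3; row 4: entry -1 ≤ 0. Minimum is 10/3 at row 3 (q leaves); pivot element 1/3.
Divide row 3 by 1/3; eliminate column t from the other rows.
After both pivots, the entry at constraint row 3, column RHS is 10/3.

10/3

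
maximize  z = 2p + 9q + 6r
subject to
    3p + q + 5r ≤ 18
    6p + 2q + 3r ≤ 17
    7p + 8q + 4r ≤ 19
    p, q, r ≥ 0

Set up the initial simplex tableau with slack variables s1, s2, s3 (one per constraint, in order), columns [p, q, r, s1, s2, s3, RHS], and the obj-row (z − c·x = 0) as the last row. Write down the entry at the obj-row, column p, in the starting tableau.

The obj-row carries the negated objective coefficients: the p entry is -2.

-2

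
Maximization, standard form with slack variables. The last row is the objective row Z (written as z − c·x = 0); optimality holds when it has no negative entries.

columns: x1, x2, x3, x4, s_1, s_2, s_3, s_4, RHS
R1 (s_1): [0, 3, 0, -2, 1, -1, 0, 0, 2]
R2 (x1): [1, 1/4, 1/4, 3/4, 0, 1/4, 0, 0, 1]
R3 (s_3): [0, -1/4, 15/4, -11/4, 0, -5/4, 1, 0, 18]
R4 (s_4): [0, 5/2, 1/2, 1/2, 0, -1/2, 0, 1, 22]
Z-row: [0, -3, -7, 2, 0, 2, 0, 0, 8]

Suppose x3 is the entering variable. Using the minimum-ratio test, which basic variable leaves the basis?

Column x3 entries and ratios — s_1: 0 ≤ 0, skip; x1: 1/(1/4) = 4; s_3: 18/(15/4) = 24/5; s_4: 22/(1/2) = 44.
Smallest ratio is 4 in the row of x1, so x1 leaves.

x1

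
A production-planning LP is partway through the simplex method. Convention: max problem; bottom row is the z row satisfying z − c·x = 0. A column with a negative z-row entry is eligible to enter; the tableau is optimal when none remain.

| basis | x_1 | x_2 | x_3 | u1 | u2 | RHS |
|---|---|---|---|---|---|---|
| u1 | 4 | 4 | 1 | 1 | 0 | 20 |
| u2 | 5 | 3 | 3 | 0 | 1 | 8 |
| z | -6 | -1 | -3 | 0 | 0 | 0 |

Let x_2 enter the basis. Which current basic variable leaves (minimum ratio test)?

Column x_2 entries and ratios — u1: 20/4 = 5; u2: 8/3 = 8/3.
Smallest ratio is 8/3 in the row of u2, so u2 leaves.

u2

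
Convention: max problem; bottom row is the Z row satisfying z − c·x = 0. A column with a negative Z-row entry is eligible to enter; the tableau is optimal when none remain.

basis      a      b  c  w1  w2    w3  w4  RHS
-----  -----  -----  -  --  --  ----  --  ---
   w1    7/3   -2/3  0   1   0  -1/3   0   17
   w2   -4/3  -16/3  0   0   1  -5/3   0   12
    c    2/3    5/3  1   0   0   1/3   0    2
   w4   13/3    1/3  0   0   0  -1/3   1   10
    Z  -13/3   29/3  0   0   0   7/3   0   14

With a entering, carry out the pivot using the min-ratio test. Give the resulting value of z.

24

Ratio test on column a — row 1: 17/(7/3) = 51/7; row 2: entry -4/3 ≤ 0; row 3: 2/(2/3) = 3; row 4: 10/(13/3) = 30/13. Minimum is 30/13 at row 4 (w4 leaves); pivot element 13/3.
Pivot on row 4; the Z-row RHS becomes 14 − (-13/3)·(30/13) = 24.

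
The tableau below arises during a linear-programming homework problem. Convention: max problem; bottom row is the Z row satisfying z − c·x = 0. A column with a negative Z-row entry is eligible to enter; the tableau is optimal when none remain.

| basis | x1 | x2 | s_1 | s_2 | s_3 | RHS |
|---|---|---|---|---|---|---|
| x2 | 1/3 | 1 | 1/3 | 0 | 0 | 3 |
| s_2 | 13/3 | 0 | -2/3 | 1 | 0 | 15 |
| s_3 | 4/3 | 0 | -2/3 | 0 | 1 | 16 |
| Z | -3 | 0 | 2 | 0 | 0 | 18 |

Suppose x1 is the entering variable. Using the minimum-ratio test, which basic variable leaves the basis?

s_2

Column x1 entries and ratios — x2: 3/(1/3) = 9; s_2: 15/(13/3) = 45/13; s_3: 16/(4/3) = 12.
Smallest ratio is 45/13 in the row of s_2, so s_2 leaves.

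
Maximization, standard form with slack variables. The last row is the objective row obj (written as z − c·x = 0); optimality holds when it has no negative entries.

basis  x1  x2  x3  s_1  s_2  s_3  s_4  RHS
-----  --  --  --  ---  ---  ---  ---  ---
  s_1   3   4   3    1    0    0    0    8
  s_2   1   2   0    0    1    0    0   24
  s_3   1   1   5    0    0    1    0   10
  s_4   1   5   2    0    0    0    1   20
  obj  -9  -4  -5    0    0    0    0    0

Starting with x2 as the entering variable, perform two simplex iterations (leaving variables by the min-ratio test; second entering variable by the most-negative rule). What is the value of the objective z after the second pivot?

Ratio test on column x2 — row 1: 8/4 = 2; row 2: 24/2 = 12; row 3: 10/1 = 10; row 4: 20/5 = 4. Minimum is 2 at row 1 (s_1 leaves); pivot element 4.
Pivot on row 1; the obj-row RHS becomes 0 − (-4)·2 = 8.
Next entering variable (most negative obj-row entry -6): x1.
Ratio test on column x1 — row 1: 2/(3/4) = 8/3; row 2: entry -1/2 ≤ 0; row 3: 8/(1/4) = 32; row 4: entry -11/4 ≤ 0. Minimum is 8/3 at row 1 (x2 leaves); pivot element 3/4.
After the second pivot the obj-row RHS is 8 − (-6)·(8/3) = 24.

24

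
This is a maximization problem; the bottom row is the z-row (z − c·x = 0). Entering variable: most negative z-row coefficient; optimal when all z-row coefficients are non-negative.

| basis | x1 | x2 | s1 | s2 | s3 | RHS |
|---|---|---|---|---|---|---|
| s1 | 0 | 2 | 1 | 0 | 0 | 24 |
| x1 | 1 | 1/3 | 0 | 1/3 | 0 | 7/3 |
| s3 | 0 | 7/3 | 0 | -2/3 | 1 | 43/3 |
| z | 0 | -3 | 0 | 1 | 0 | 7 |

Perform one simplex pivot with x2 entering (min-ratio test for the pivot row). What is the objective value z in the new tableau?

Ratio test on column x2 — row 1: 24/2 = 12; row 2: (7/3)/(1/3) = 7; row 3: (43/3)/(7/3) = 43/7. Minimum is 43/7 at row 3 (s3 leaves); pivot element 7/3.
Pivot on row 3; the z-row RHS becomes 7 − (-3)·(43/7) = 178/7.

178/7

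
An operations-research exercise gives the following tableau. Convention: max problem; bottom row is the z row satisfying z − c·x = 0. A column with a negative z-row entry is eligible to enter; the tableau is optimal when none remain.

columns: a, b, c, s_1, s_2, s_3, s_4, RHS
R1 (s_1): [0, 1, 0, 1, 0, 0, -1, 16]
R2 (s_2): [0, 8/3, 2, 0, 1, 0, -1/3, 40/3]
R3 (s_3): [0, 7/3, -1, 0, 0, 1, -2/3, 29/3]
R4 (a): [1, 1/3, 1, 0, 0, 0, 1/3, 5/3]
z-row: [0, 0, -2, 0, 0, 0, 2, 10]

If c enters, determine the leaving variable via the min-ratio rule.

Column c entries and ratios — s_1: 0 ≤ 0, skip; s_2: (40/3)/2 = 20/3; s_3: -1 ≤ 0, skip; a: (5/3)/1 = 5/3.
Smallest ratio is 5/3 in the row of a, so a leaves.

a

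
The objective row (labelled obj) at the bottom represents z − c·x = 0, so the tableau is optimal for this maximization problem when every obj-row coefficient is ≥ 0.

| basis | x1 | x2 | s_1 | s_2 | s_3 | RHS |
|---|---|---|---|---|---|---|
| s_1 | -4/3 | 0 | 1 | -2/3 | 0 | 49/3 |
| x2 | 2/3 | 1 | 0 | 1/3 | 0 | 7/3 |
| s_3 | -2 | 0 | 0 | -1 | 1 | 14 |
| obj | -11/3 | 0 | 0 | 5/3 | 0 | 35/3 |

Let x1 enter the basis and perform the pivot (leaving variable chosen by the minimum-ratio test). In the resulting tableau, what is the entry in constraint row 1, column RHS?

21

Ratio test on column x1 — row 1: entry -4/3 ≤ 0; row 2: (7/3)/(2/3) = 7/2; row 3: entry -2 ≤ 0. Minimum is 7/2 at row 2 (x2 leaves); pivot element 2/3.
Divide row 2 by 2/3; eliminate column x1 from the other rows.
Row 1 update in column RHS: 49/3 − (-4/3)·(7/2) = 21.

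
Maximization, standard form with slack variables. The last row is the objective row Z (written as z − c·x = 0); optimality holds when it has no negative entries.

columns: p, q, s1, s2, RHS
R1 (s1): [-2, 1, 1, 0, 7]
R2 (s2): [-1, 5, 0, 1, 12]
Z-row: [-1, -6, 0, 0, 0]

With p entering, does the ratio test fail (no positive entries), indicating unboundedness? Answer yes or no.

yes

Every constraint-row entry in column p is ≤ 0, so increasing p is unbounded.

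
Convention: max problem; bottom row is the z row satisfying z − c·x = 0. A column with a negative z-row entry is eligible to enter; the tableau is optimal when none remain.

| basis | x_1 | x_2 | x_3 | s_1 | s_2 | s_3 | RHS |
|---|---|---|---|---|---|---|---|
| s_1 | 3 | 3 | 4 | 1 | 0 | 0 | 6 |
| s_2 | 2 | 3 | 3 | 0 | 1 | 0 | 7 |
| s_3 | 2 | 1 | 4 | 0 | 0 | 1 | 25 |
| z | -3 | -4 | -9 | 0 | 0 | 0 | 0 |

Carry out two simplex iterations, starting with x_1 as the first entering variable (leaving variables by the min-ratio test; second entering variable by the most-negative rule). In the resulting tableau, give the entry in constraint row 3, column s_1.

-1

Ratio test on column x_1 — row 1: 6/3 = 2; row 2: 7/2 = 7/2; row 3: 25/2 = 25/2. Minimum is 2 at row 1 (s_1 leaves); pivot element 3.
Divide row 1 by 3; eliminate column x_1 from the other rows.
Second iteration: most negative z-row entry is -5 in column x_3, so x_3 enters.
Ratio test on column x_3 — row 1: 2/(4/3) = 3/2; row 2: 3/(1/3) = 9; row 3: 21/(4/3) = 63/4. Minimum is 3/2 at row 1 (x_1 leaves); pivot element 4/3.
Divide row 1 by 4/3; eliminate column x_3 from the other rows.
After both pivots, the entry at constraint row 3, column s_1 is -1.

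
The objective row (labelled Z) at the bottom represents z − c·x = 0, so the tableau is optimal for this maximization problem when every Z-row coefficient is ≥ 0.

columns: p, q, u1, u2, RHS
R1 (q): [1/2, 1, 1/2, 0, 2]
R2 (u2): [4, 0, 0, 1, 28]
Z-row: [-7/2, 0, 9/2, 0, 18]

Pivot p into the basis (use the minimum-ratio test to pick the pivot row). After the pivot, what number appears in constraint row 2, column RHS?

Ratio test on column p — row 1: 2/(1/2) = 4; row 2: 28/4 = 7. Minimum is 4 at row 1 (q leaves); pivot element 1/2.
Divide row 1 by 1/2; eliminate column p from the other rows.
Row 2 update in column RHS: 28 − 4·4 = 12.

12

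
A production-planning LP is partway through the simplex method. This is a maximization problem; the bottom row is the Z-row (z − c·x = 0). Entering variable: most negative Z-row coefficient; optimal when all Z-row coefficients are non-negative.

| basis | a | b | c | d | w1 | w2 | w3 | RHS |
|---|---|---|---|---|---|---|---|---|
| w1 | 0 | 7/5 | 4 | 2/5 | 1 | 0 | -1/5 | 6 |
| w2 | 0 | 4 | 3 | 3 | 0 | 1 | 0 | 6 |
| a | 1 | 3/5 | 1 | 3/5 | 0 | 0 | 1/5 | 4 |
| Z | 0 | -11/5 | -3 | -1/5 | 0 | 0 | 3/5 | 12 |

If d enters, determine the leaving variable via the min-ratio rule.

w2

Column d entries and ratios — w1: 6/(2/5) = 15; w2: 6/3 = 2; a: 4/(3/5) = 20/3.
Smallest ratio is 2 in the row of w2, so w2 leaves.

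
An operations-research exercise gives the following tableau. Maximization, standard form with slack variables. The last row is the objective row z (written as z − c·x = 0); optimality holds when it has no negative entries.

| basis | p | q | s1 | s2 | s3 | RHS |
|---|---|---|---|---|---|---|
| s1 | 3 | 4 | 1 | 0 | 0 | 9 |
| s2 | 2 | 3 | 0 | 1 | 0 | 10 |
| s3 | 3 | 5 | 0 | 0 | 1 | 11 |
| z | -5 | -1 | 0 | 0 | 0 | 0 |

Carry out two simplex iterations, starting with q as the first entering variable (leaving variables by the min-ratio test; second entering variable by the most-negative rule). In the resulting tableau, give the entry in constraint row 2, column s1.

-1/3

Ratio test on column q — row 1: 9/4 = 9/4; row 2: 10/3 = 10/3; row 3: 11/5 = 11/5. Minimum is 11/5 at row 3 (s3 leaves); pivot element 5.
Divide row 3 by 5; eliminate column q from the other rows.
Second iteration: most negative z-row entry is -22/5 in column p, so p enters.
Ratio test on column p — row 1: (1/5)/(3/5) = 1/3; row 2: (17/5)/(1/5) = 17; row 3: (11/5)/(3/5) = 11/3. Minimum is 1/3 at row 1 (s1 leaves); pivot element 3/5.
Divide row 1 by 3/5; eliminate column p from the other rows.
After both pivots, the entry at constraint row 2, column s1 is -1/3.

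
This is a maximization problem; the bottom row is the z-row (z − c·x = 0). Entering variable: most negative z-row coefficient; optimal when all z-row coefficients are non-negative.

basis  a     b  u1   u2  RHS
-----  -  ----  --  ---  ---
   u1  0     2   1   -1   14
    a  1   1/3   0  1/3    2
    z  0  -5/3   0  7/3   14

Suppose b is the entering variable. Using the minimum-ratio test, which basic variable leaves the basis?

Column b entries and ratios — u1: 14/2 = 7; a: 2/(1/3) = 6.
Smallest ratio is 6 in the row of a, so a leaves.

a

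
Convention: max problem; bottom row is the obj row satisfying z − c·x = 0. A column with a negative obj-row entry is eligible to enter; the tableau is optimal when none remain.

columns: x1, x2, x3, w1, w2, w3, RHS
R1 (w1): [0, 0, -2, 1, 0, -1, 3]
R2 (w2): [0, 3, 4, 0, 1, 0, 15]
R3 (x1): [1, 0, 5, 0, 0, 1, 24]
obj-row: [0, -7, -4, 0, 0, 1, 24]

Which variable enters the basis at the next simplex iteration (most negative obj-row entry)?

Negative obj-row entries: x2: -7, x3: -4.
The most negative is -7 in column x2, so x2 enters.

x2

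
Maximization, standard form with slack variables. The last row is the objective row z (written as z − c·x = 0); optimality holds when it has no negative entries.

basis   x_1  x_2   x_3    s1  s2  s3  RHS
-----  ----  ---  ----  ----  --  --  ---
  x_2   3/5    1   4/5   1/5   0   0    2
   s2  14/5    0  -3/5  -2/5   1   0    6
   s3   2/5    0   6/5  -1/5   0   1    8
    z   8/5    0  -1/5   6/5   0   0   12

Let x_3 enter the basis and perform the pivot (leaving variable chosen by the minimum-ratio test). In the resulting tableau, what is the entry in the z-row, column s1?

Ratio test on column x_3 — row 1: 2/(4/5) = 5/2; row 2: entry -3/5 ≤ 0; row 3: 8/(6/5) = 20/3. Minimum is 5/2 at row 1 (x_2 leaves); pivot element 4/5.
Divide row 1 by 4/5; eliminate column x_3 from the other rows.
z-row update in column s1: 6/5 − (-1/5)·(1/4) = 5/4.

5/4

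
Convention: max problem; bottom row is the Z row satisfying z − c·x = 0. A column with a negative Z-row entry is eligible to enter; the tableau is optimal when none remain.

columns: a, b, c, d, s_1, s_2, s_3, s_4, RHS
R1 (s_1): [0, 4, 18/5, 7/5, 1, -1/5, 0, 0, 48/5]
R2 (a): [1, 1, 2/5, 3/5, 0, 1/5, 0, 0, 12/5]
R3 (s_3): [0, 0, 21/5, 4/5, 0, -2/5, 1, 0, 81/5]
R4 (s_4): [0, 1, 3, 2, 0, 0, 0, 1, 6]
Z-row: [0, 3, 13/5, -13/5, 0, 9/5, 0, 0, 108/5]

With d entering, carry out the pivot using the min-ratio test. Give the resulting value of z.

Ratio test on column d — row 1: (48/5)/(7/5) = 48/7; row 2: (12/5)/(3/5) = 4; row 3: (81/5)/(4/5) = 81/4; row 4: 6/2 = 3. Minimum is 3 at row 4 (s_4 leaves); pivot element 2.
Pivot on row 4; the Z-row RHS becomes 108/5 − (-13/5)·3 = 147/5.

147/5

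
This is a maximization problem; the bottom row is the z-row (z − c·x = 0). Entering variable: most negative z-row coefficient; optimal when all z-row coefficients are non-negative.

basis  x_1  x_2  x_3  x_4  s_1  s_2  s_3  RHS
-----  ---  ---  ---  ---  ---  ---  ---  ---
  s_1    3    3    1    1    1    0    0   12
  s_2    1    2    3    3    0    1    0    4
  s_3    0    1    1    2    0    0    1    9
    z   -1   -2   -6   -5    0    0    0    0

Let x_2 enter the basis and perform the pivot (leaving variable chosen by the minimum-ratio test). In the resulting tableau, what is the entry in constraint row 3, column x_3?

Ratio test on column x_2 — row 1: 12/3 = 4; row 2: 4/2 = 2; row 3: 9/1 = 9. Minimum is 2 at row 2 (s_2 leaves); pivot element 2.
Divide row 2 by 2; eliminate column x_2 from the other rows.
Row 3 update in column x_3: 1 − 1·(3/2) = -1/2.

-1/2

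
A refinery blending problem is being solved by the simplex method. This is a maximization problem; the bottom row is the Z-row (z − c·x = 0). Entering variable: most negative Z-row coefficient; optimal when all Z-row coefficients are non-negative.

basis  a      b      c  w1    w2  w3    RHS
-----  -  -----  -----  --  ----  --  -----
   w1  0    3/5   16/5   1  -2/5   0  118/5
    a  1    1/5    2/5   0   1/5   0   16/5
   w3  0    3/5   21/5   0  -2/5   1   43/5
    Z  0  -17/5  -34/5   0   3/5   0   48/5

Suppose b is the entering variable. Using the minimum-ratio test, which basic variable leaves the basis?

w3

Column b entries and ratios — w1: (118/5)/(3/5) = 118/3; a: (16/5)/(1/5) = 16; w3: (43/5)/(3/5) = 43/3.
Smallest ratio is 43/3 in the row of w3, so w3 leaves.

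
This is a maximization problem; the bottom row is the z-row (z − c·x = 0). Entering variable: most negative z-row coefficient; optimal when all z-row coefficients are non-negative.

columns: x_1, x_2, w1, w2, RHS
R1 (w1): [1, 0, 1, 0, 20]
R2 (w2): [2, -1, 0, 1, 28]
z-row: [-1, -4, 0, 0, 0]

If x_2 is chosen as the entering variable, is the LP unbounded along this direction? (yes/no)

yes

Every constraint-row entry in column x_2 is ≤ 0, so increasing x_2 is unbounded.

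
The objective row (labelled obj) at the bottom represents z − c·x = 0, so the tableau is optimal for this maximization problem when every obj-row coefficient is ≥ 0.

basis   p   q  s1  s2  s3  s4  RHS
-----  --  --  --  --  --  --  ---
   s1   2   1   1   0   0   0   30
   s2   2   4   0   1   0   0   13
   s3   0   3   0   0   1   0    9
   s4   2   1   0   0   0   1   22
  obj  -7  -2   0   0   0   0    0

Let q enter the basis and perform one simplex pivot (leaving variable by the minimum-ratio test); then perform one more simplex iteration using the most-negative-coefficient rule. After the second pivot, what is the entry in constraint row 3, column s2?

0

Ratio test on column q — row 1: 30/1 = 30; row 2: 13/4 = 13/4; row 3: 9/3 = 3; row 4: 22/1 = 22. Minimum is 3 at row 3 (s3 leaves); pivot element 3.
Divide row 3 by 3; eliminate column q from the other rows.
Second iteration: most negative obj-row entry is -7 in column p, so p enters.
Ratio test on column p — row 1: 27/2 = 27/2; row 2: 1/2 = 1/2; row 3: entry 0 ≤ 0; row 4: 19/2 = 19/2. Minimum is 1/2 at row 2 (s2 leaves); pivot element 2.
Divide row 2 by 2; eliminate column p from the other rows.
After both pivots, the entry at constraint row 3, column s2 is 0.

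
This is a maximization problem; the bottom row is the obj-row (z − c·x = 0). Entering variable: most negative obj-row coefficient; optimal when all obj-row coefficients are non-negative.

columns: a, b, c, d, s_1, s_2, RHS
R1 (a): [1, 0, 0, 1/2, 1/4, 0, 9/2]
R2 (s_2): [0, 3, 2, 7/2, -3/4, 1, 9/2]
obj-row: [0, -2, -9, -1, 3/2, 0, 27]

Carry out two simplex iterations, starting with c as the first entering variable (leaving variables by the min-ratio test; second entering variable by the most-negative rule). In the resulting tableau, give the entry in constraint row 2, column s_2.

Ratio test on column c — row 1: entry 0 ≤ 0; row 2: (9/2)/2 = 9/4. Minimum is 9/4 at row 2 (s_2 leaves); pivot element 2.
Divide row 2 by 2; eliminate column c from the other rows.
Second iteration: most negative obj-row entry is -15/8 in column s_1, so s_1 enters.
Ratio test on column s_1 — row 1: (9/2)/(1/4) = 18; row 2: entry -3/8 ≤ 0. Minimum is 18 at row 1 (a leaves); pivot element 1/4.
Divide row 1 by 1/4; eliminate column s_1 from the other rows.
After both pivots, the entry at constraint row 2, column s_2 is 1/2.

1/2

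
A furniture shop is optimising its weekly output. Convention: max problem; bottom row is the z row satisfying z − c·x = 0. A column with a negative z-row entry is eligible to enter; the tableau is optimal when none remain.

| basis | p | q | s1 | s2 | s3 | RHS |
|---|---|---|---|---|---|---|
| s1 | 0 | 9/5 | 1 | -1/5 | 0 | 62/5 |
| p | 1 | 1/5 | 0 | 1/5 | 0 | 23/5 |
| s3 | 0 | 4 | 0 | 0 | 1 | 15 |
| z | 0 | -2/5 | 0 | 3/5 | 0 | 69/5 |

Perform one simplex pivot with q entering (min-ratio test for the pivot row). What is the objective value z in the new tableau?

153/10

Ratio test on column q — row 1: (62/5)/(9/5) = 62/9; row 2: (23/5)/(1/5) = 23; row 3: 15/4 = 15/4. Minimum is 15/4 at row 3 (s3 leaves); pivot element 4.
Pivot on row 3; the z-row RHS becomes 69/5 − (-2/5)·(15/4) = 153/10.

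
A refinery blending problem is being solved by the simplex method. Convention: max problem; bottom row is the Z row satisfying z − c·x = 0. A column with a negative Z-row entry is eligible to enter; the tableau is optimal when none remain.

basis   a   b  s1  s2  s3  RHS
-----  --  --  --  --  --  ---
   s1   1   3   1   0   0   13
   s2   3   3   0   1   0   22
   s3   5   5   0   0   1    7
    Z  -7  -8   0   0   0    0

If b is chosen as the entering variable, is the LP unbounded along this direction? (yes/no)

Column b has positive entries in row(s) 1, 2, 3, so the ratio test bounds it — not unbounded.

no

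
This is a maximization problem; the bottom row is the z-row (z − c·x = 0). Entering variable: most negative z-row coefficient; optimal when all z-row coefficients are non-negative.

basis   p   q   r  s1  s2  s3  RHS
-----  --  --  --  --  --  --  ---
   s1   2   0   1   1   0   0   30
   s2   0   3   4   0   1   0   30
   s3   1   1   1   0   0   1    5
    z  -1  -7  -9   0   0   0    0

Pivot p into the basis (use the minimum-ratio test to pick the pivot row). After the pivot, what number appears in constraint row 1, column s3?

Ratio test on column p — row 1: 30/2 = 15; row 2: entry 0 ≤ 0; row 3: 5/1 = 5. Minimum is 5 at row 3 (s3 leaves); pivot element 1.
Divide row 3 by 1; eliminate column p from the other rows.
Row 1 update in column s3: 0 − 2·1 = -2.

-2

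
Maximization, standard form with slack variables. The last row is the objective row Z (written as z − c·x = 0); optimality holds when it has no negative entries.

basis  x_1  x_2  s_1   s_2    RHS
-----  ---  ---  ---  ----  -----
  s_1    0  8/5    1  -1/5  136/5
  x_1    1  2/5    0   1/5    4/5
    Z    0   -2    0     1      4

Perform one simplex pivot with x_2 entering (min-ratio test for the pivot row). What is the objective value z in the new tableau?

Ratio test on column x_2 — row 1: (136/5)/(8/5) = 17; row 2: (4/5)/(2/5) = 2. Minimum is 2 at row 2 (x_1 leaves); pivot element 2/5.
Pivot on row 2; the Z-row RHS becomes 4 − (-2)·2 = 8.

8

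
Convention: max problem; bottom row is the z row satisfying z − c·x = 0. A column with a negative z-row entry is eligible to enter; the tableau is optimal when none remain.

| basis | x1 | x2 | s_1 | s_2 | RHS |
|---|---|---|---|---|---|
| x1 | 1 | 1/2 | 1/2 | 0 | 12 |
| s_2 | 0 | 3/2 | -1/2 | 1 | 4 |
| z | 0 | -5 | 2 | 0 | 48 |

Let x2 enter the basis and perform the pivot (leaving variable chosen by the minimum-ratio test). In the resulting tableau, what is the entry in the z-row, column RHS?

Ratio test on column x2 — row 1: 12/(1/2) = 24; row 2: 4/(3/2) = 8/3. Minimum is 8/3 at row 2 (s_2 leaves); pivot element 3/2.
Divide row 2 by 3/2; eliminate column x2 from the other rows.
z-row update in column RHS: 48 − (-5)·(8/3) = 184/3.

184/3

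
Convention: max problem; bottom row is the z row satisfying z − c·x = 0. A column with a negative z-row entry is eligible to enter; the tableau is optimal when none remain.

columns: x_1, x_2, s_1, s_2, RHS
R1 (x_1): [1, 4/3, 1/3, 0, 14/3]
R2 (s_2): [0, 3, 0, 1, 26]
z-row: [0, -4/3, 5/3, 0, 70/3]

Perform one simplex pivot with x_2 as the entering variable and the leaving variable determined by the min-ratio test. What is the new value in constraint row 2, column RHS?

Ratio test on column x_2 — row 1: (14/3)/(4/3) = 7/2; row 2: 26/3 = 26/3. Minimum is 7/2 at row 1 (x_1 leaves); pivot element 4/3.
Divide row 1 by 4/3; eliminate column x_2 from the other rows.
Row 2 update in column RHS: 26 − 3·(7/2) = 31/2.

31/2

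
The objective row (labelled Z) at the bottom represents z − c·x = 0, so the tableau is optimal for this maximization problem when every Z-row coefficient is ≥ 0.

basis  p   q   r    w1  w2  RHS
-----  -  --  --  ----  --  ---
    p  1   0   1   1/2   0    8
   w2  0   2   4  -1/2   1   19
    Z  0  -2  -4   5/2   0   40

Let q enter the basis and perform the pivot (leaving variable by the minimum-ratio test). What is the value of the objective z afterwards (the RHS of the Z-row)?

Ratio test on column q — row 1: entry 0 ≤ 0; row 2: 19/2 = 19/2. Minimum is 19/2 at row 2 (w2 leaves); pivot element 2.
Pivot on row 2; the Z-row RHS becomes 40 − (-2)·(19/2) = 59.

59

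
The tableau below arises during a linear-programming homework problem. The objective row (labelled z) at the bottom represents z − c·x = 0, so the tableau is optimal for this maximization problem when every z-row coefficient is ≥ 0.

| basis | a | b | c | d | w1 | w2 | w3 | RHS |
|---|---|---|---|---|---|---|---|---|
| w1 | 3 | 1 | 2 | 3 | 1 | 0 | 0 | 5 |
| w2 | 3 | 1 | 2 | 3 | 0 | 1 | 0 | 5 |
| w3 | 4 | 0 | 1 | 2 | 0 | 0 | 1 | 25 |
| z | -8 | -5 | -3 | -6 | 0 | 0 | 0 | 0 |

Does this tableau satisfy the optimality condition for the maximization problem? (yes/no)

no

The z-row has a negative entry -8 in column a, so it is not optimal.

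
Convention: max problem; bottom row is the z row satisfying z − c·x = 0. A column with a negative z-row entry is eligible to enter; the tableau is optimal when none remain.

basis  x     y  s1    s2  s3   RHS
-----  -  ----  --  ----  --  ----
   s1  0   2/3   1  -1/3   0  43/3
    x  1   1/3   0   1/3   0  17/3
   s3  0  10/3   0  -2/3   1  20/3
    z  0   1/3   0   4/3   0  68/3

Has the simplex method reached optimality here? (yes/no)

yes

Every z-row coefficient is ≥ 0, so the tableau is optimal.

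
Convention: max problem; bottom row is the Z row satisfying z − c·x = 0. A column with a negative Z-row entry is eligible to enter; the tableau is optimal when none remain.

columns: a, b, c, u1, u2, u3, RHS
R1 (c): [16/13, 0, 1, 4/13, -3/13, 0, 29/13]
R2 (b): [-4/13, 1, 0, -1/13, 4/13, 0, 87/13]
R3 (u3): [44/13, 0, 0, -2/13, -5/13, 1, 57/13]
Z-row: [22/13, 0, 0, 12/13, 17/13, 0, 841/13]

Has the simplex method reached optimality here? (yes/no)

Every Z-row coefficient is ≥ 0, so the tableau is optimal.

yes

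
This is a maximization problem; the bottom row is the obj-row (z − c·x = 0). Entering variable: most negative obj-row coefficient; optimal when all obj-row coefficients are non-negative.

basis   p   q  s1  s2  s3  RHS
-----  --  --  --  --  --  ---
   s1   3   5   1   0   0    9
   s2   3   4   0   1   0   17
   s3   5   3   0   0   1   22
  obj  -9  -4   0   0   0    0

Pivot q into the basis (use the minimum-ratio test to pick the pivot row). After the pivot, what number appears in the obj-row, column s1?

4/5

Ratio test on column q — row 1: 9/5 = 9/5; row 2: 17/4 = 17/4; row 3: 22/3 = 22/3. Minimum is 9/5 at row 1 (s1 leaves); pivot element 5.
Divide row 1 by 5; eliminate column q from the other rows.
obj-row update in column s1: 0 − (-4)·(1/5) = 4/5.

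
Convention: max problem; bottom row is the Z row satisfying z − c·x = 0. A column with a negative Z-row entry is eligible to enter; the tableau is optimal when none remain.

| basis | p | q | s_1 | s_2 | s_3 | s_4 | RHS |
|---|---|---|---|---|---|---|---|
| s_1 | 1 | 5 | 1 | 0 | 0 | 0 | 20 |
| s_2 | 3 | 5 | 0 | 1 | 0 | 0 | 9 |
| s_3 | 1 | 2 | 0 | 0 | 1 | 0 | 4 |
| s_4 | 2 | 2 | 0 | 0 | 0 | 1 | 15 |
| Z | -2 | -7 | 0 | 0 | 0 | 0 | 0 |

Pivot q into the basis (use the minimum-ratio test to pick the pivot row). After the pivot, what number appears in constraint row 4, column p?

Ratio test on column q — row 1: 20/5 = 4; row 2: 9/5 = 9/5; row 3: 4/2 = 2; row 4: 15/2 = 15/2. Minimum is 9/5 at row 2 (s_2 leaves); pivot element 5.
Divide row 2 by 5; eliminate column q from the other rows.
Row 4 update in column p: 2 − 2·(3/5) = 4/5.

4/5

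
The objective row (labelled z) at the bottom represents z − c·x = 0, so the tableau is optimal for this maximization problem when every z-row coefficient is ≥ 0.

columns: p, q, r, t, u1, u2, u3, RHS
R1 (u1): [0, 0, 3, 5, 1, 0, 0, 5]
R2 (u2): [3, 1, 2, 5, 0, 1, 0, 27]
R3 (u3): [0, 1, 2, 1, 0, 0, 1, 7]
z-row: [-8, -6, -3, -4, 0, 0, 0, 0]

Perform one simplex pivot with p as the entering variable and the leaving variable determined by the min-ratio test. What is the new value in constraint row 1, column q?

Ratio test on column p — row 1: entry 0 ≤ 0; row 2: 27/3 = 9; row 3: entry 0 ≤ 0. Minimum is 9 at row 2 (u2 leaves); pivot element 3.
Divide row 2 by 3; eliminate column p from the other rows.
Row 1 update in column q: 0 − 0·(1/3) = 0.

0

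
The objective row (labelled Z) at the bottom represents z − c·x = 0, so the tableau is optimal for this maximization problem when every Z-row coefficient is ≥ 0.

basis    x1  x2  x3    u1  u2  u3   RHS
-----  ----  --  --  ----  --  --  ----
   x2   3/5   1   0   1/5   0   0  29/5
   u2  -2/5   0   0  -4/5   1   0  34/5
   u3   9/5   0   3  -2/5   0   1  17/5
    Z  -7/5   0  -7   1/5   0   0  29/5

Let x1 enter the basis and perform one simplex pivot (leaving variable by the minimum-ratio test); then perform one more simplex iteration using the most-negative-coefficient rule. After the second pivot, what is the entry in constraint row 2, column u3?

Ratio test on column x1 — row 1: (29/5)/(3/5) = 29/3; row 2: entry -2/5 ≤ 0; row 3: (17/5)/(9/5) = 17/9. Minimum is 17/9 at row 3 (u3 leaves); pivot element 9/5.
Divide row 3 by 9/5; eliminate column x1 from the other rows.
Second iteration: most negative Z-row entry is -14/3 in column x3, so x3 enters.
Ratio test on column x3 — row 1: entry -1 ≤ 0; row 2: (68/9)/(2/3) = 34/3; row 3: (17/9)/(5/3) = 17/15. Minimum is 17/15 at row 3 (x1 leaves); pivot element 5/3.
Divide row 3 by 5/3; eliminate column x3 from the other rows.
After both pivots, the entry at constraint row 2, column u3 is 0.

0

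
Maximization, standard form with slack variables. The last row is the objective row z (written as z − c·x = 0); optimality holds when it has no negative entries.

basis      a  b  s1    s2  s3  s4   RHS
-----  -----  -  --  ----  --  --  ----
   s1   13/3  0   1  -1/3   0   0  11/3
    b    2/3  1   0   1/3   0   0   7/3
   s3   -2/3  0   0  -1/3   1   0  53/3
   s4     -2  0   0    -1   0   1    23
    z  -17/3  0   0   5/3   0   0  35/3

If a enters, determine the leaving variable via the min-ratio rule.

Column a entries and ratios — s1: (11/3)/(13/3) = 11/13; b: (7/3)/(2/3) = 7/2; s3: -2/3 ≤ 0, skip; s4: -2 ≤ 0, skip.
Smallest ratio is 11/13 in the row of s1, so s1 leaves.

s1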